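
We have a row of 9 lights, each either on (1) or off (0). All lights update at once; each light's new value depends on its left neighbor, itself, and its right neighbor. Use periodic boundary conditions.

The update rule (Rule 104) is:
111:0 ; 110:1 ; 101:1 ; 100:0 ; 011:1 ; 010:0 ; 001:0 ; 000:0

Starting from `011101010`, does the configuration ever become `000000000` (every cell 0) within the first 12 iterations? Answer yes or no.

yes

iteration 1: 010110100
iteration 2: 001111000
iteration 3: 001001000
iteration 4: 000000000
all cells are 0 at iteration 4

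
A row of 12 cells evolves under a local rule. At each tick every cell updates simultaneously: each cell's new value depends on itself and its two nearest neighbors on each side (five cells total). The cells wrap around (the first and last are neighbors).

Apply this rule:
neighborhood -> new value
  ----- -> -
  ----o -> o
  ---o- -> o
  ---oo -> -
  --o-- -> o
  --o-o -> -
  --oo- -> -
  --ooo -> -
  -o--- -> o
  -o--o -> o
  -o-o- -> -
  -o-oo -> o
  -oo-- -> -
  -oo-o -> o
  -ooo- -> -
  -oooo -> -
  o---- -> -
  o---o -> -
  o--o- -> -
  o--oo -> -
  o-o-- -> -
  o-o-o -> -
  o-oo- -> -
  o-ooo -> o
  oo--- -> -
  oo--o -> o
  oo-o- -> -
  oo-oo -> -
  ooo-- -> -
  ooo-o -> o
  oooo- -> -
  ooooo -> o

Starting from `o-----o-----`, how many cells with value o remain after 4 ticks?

2

tick 1: oo--oooo--oo
tick 2: --o-----o---
tick 3: oooo--oooo--
tick 4: ----o-----o-
count of o: 2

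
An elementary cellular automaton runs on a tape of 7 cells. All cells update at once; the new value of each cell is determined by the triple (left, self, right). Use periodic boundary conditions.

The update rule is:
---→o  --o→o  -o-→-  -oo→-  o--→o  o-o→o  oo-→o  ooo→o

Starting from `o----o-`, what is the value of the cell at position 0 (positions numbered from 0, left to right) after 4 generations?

o

-oooo-o
o-oooo-
-o-oooo
o-o-ooo
position 0 holds o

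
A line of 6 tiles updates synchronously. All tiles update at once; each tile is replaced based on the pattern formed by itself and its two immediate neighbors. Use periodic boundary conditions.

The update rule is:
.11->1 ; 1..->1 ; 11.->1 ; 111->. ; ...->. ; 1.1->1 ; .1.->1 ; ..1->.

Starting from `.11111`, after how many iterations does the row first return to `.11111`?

11...1
.11..1
1111.1
...111
1..1.1
11.111
.111..
.1.11.
.11111

9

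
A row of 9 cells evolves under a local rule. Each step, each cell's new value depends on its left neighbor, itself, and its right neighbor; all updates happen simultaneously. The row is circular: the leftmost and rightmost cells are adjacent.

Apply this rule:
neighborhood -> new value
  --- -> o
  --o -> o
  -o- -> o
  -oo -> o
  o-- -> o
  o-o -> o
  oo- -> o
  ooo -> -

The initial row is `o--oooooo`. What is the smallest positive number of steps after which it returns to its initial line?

2

step 1: oooo-----
step 2: o--oooooo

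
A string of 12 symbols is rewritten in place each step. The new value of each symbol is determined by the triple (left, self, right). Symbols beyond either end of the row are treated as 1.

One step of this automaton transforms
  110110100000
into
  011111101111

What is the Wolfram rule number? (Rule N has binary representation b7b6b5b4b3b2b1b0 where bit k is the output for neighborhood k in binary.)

111

position 0: 111 → 0  (bit 7 = 0)
position 1: 110 → 1  (bit 6 = 1)
position 2: 101 → 1  (bit 5 = 1)
position 7: 100 → 0  (bit 4 = 0)
position 3: 011 → 1  (bit 3 = 1)
position 6: 010 → 1  (bit 2 = 1)
position 11: 001 → 1  (bit 1 = 1)
position 8: 000 → 1  (bit 0 = 1)
bits b7..b0 = 01101111 = 111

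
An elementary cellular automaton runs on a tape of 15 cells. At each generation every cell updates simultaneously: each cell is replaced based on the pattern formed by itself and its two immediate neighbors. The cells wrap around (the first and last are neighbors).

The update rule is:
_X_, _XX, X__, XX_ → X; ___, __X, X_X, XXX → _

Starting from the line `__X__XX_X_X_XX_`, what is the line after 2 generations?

X_XX_XX_X_X_X_X

__XX_XX_X_X_XXX
X_XX_XX_X_X_X_X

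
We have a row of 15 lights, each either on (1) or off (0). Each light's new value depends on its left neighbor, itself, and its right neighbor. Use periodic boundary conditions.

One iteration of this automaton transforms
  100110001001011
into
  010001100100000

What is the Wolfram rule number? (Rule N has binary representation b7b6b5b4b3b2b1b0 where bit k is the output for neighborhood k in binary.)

position 14: 111 → 0  (bit 7 = 0)
position 0: 110 → 0  (bit 6 = 0)
position 12: 101 → 0  (bit 5 = 0)
position 1: 100 → 1  (bit 4 = 1)
position 3: 011 → 0  (bit 3 = 0)
position 8: 010 → 0  (bit 2 = 0)
position 2: 001 → 0  (bit 1 = 0)
position 6: 000 → 1  (bit 0 = 1)
bits b7..b0 = 00010001 = 17

17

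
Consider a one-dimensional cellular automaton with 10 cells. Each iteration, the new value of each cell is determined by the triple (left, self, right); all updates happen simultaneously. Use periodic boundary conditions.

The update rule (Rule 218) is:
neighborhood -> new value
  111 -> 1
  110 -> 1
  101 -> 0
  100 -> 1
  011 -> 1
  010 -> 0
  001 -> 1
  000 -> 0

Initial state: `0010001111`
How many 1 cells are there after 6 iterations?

9

iteration 1: 1101011111
iteration 2: 1100011111
iteration 3: 1110111111
iteration 4: 1110111111  (fixed point — unchanged through iteration 6)
count of 1: 9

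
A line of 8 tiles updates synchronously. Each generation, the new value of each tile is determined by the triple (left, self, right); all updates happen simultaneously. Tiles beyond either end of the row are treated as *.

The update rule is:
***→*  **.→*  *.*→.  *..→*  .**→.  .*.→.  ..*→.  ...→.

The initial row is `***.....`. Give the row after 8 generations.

generation 1: ****....
generation 2: *****...
generation 3: ******..
generation 4: *******.
generation 5: *******.  (fixed point — unchanged through generation 8)

*******.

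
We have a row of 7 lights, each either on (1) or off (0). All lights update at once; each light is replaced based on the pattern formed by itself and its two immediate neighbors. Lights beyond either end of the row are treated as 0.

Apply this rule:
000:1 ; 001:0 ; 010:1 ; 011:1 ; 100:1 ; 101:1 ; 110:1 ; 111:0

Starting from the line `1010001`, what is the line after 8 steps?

1011101

step 1: 1111101
step 2: 1000111
step 3: 1110101
step 4: 1011111
step 5: 1110001
step 6: 1011101
step 7: 1110111
step 8: 1011101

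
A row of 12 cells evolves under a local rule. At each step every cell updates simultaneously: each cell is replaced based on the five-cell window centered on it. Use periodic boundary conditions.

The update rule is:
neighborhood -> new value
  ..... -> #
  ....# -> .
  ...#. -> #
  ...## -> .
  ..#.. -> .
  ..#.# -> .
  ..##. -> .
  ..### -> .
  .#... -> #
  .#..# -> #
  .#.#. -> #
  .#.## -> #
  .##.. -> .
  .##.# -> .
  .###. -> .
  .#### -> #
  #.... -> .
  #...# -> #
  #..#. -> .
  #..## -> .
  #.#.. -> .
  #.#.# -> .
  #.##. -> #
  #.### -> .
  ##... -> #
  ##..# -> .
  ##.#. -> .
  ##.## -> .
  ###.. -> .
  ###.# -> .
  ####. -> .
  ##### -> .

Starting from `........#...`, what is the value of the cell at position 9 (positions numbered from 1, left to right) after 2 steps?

######.#.#.#
#.......#.#.
position 9 holds #

#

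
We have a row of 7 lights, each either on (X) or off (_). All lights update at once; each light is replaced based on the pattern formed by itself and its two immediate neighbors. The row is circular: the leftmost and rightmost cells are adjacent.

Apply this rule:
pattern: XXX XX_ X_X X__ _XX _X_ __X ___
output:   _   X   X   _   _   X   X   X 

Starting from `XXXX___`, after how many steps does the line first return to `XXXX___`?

21

step 1: ___X_XX
step 2: _XXXX_X
step 3: X___XXX
step 4: X_XX___
step 5: XX_X_XX
step 6: _XXXX__
step 7: X___X_X
step 8: X_XXXX_
step 9: XX___XX
step 10: _X_XX__
step 11: XXX_X_X
step 12: __XXXX_
step 13: XX___X_
step 14: _X_XXXX
step 15: XXX___X
step 16: __X_XX_
step 17: XXXX_X_
step 18: ___XXXX
step 19: _XX___X
step 20: X_X_XXX
step 21: XXXX___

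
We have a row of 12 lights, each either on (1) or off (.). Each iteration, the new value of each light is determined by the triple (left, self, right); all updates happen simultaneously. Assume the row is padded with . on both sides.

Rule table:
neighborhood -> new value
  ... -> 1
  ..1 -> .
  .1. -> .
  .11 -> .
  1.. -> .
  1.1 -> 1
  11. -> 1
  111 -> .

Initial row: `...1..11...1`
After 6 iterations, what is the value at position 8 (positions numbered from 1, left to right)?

1

11.....1.1..
.1.111..1..1
..1..1......
1......11111
..1111.....1
1....1.111..
position 8 holds 1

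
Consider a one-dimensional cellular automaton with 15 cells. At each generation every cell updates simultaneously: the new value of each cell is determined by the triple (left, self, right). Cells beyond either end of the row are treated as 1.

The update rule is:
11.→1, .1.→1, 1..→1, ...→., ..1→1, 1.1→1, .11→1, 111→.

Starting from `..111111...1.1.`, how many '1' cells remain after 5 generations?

6

generation 1: 111....11.11111
generation 2: ..11..11111....
generation 3: 1111111...11..1
generation 4: ......11.111111
generation 5: 1....11111.....
count of 1: 6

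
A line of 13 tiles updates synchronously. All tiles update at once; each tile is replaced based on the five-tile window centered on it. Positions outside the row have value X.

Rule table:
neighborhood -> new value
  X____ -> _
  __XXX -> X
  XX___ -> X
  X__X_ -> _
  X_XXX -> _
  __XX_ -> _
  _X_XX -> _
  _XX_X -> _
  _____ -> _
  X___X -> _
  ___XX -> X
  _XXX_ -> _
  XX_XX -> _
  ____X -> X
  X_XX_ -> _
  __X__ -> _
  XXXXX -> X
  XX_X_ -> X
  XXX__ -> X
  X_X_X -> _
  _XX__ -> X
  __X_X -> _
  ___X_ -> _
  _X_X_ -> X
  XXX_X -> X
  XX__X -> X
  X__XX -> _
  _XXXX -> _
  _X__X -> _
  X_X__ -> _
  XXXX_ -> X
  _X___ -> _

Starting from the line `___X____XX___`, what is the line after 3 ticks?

XXX__XX____XX

X_____XX_XX_X
XX__XX_______
XXX__XX____XX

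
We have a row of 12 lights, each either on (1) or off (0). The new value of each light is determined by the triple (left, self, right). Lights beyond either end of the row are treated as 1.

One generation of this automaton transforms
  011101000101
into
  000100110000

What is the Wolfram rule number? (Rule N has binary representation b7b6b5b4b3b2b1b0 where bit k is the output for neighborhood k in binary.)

position 2: 111 → 0  (bit 7 = 0)
position 3: 110 → 1  (bit 6 = 1)
position 0: 101 → 0  (bit 5 = 0)
position 6: 100 → 1  (bit 4 = 1)
position 1: 011 → 0  (bit 3 = 0)
position 5: 010 → 0  (bit 2 = 0)
position 8: 001 → 0  (bit 1 = 0)
position 7: 000 → 1  (bit 0 = 1)
bits b7..b0 = 01010001 = 81

81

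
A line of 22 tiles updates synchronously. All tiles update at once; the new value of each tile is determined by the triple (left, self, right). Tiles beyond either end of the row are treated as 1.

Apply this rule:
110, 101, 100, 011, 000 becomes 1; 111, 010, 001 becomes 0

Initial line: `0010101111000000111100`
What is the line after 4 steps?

step 1: 1001011001111110100110
step 2: 1100111101000011010111
step 3: 0110100110111011101100
step 4: 1111010111101110111110

1111010111101110111110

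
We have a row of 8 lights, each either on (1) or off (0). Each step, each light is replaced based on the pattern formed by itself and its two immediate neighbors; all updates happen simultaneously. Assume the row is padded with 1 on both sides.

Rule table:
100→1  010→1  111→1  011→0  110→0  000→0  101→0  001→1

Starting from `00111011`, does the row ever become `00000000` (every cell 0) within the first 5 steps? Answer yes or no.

11010001
10011010
01100010
00010110
10110000
step 5 is 10110000, still not uniform 0

no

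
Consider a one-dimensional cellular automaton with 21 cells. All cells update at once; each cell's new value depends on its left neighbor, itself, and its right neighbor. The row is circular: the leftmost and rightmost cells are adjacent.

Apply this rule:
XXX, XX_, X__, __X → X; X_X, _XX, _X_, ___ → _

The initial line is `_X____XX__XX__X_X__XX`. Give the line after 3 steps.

__X__X_XXX_XXX___XX_X
XX_XX___XX__XXX_X_X__
_X__XX_X_XXX_XX____XX

_X__XX_X_XXX_XX____XX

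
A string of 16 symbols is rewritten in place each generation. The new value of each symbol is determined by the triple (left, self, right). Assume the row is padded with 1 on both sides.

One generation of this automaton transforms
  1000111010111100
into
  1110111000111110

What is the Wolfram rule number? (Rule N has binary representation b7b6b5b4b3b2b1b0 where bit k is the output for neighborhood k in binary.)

217

position 5: 111 → 1  (bit 7 = 1)
position 0: 110 → 1  (bit 6 = 1)
position 7: 101 → 0  (bit 5 = 0)
position 1: 100 → 1  (bit 4 = 1)
position 4: 011 → 1  (bit 3 = 1)
position 8: 010 → 0  (bit 2 = 0)
position 3: 001 → 0  (bit 1 = 0)
position 2: 000 → 1  (bit 0 = 1)
bits b7..b0 = 11011001 = 217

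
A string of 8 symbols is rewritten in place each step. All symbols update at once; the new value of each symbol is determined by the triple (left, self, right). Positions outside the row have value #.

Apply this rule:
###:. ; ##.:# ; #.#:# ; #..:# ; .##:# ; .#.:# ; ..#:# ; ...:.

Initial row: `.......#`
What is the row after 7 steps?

#.....##
##...##.
.##.####
#####...
....##.#
#..#####
####....

####....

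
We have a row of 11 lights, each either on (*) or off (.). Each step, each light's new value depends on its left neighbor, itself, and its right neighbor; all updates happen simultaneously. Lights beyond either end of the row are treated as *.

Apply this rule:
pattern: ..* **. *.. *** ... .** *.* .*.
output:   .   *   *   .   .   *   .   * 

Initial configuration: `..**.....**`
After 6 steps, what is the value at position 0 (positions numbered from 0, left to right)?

*.***....*.
*.*.**...*.
*.*.***..*.
*.*.*.**.*.
*.*.*.**.*.  (fixed point — unchanged through step 6)
position 0 holds *

*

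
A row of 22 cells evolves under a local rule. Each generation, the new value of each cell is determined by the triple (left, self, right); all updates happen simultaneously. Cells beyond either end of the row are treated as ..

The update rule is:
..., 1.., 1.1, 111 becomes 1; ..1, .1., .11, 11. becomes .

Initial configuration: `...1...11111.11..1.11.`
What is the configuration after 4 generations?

11..11..111.1..1..1..1
..1...1..1.1.1..1..1..
1..11..1..1.1.1..1..11
.1...1..1..1.1.1..1...

.1...1..1..1.1.1..1...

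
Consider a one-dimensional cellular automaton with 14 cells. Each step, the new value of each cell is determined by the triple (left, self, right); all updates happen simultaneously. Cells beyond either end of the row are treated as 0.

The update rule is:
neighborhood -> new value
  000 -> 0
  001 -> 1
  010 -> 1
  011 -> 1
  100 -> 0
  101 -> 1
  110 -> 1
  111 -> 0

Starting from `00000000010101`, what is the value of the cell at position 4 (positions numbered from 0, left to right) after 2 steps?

00000000111111
00000001100001
position 4 holds 0

0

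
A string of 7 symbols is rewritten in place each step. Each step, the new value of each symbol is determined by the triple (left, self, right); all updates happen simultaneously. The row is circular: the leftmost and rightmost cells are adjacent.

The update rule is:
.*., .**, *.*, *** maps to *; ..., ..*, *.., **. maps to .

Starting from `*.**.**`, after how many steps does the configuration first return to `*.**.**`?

.**.***
**.***.
*.***.*
.***.**
***.**.
**.**.*
*.**.**

7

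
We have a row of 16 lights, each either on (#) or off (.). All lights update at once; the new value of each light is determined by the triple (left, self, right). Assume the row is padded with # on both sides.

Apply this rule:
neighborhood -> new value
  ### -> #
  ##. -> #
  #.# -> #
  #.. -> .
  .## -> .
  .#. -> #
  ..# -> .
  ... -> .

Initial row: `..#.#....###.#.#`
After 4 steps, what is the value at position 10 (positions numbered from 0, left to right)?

step 1: ..###.....#####.
step 2: ...##......#####
step 3: ....#.......####
step 4: ....#........###
position 10 holds .

.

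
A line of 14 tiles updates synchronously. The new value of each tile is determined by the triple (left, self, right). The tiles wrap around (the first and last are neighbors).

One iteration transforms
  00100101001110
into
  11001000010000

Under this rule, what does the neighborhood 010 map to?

0

At position 2 the neighborhood is 010; the next row has 0 there.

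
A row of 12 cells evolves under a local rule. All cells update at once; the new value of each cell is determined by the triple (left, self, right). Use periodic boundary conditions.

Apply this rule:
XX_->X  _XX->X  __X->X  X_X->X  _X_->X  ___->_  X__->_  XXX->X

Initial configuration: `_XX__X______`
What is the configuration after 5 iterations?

iteration 1: XXX_XX______
iteration 2: XXXXXX_____X
iteration 3: XXXXXX____XX
iteration 4: XXXXXX___XXX
iteration 5: XXXXXX__XXXX

XXXXXX__XXXX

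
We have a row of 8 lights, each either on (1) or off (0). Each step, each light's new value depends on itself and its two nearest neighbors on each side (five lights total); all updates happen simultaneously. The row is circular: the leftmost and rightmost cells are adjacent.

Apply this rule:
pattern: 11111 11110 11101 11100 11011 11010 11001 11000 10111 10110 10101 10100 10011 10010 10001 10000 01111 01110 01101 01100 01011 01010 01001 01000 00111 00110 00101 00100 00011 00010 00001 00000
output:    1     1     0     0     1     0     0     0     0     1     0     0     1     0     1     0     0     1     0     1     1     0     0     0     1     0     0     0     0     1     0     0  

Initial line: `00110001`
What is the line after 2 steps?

00001110

01010110
00001110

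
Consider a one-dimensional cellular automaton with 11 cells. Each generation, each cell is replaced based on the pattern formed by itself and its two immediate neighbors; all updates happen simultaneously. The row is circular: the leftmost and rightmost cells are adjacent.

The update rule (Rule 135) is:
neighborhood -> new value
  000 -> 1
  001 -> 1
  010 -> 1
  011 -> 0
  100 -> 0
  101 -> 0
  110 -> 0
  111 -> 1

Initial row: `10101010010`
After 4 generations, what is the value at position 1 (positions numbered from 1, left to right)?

0

10101010110
10101010000
10101010111
00101010011
position 1 holds 0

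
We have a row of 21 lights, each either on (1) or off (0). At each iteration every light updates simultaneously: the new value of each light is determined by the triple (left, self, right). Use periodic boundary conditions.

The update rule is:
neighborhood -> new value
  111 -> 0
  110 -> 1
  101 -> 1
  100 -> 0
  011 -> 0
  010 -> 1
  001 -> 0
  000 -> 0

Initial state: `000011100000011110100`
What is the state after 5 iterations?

000000100000000000100

000000100000000011100
000000100000000000100
000000100000000000100  (fixed point — unchanged through iteration 5)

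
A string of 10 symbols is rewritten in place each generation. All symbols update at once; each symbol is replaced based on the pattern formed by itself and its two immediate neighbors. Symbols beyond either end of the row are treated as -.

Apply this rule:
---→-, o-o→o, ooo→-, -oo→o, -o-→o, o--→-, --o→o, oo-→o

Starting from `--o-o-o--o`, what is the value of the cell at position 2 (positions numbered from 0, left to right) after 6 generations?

o

-oooooo-oo
oo----oooo
oo---oo--o
oo--ooo-oo
oo-oo-oooo
ooooooo--o
position 2 holds o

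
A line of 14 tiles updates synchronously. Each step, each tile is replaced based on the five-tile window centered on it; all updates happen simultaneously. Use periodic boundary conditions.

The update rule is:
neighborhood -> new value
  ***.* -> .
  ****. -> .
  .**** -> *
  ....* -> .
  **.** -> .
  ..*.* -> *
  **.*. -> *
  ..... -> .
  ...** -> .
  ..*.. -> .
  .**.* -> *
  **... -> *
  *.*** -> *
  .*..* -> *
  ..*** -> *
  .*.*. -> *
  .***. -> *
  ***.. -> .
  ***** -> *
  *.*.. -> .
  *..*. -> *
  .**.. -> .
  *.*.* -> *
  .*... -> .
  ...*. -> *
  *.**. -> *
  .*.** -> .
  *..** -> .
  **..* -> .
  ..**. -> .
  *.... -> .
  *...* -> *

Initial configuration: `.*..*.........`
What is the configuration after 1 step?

*.**..........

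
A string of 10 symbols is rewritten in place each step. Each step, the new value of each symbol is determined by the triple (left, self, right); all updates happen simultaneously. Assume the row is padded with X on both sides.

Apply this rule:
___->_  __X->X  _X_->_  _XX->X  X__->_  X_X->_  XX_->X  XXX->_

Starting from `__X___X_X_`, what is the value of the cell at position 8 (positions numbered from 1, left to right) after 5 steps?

X

_X___X____
____X____X
___X____XX
__X____XX_
_X____XXX_
position 8 holds X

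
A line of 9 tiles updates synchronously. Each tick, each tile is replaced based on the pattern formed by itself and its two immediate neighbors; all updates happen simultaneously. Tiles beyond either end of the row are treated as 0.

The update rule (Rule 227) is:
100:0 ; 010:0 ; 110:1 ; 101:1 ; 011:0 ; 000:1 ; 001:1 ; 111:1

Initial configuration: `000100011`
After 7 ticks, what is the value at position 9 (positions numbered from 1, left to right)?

0

111001101
011010110
101101010
010110100
101011001
010101010
101010100
position 9 holds 0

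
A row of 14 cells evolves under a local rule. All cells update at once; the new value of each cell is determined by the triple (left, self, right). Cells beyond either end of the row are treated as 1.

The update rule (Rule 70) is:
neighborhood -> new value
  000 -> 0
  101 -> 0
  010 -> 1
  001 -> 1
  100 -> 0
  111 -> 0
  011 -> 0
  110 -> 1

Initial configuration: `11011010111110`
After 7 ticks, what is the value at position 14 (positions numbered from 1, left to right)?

0

01001010000010
01011010000110
01001010001010
01011010011010
01001010101010
01011010101010
01001010101010
position 14 holds 0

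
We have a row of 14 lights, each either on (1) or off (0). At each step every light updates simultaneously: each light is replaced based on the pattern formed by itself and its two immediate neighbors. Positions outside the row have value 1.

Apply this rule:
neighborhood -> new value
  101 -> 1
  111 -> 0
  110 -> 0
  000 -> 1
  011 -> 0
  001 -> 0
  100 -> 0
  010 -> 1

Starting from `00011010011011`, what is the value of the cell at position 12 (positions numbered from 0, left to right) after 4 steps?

0

step 1: 01000110000100
step 2: 11010000110100
step 3: 00110110001100
step 4: 00001000100000
position 12 holds 0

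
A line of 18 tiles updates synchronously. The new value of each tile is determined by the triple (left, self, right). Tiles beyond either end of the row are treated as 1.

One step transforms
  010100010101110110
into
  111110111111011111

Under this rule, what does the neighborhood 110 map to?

1

At position 13 the neighborhood is 110; the next row has 1 there.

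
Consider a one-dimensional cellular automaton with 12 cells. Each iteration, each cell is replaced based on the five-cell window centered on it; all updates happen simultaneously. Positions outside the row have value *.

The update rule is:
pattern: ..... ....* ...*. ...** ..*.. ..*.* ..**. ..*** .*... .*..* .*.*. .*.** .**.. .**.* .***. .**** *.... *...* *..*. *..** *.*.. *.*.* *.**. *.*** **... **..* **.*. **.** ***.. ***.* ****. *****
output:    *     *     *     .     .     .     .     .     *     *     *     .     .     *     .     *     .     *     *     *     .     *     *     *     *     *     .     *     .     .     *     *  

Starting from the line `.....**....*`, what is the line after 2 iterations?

iteration 1: *.**...*.*..
iteration 2: .**.***.*.**

.**.***.*.**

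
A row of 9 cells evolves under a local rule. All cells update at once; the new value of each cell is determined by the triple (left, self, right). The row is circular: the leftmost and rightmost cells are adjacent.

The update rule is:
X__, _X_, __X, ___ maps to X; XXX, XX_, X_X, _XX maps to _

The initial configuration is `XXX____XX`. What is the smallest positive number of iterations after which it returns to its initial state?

2

___XXXX__
XXX____XX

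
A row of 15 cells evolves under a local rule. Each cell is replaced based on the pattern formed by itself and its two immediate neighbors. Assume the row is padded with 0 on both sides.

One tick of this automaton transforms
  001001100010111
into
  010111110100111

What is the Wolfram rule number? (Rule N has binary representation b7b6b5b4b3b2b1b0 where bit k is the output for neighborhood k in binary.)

218

position 13: 111 → 1  (bit 7 = 1)
position 6: 110 → 1  (bit 6 = 1)
position 11: 101 → 0  (bit 5 = 0)
position 3: 100 → 1  (bit 4 = 1)
position 5: 011 → 1  (bit 3 = 1)
position 2: 010 → 0  (bit 2 = 0)
position 1: 001 → 1  (bit 1 = 1)
position 0: 000 → 0  (bit 0 = 0)
bits b7..b0 = 11011010 = 218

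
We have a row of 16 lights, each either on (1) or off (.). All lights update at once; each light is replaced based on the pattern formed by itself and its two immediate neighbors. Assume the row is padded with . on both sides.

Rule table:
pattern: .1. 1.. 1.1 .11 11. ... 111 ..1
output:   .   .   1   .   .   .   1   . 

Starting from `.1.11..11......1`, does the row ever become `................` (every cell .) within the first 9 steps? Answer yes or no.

step 1: ..1.............
step 2: ................
all cells are . at step 2

yes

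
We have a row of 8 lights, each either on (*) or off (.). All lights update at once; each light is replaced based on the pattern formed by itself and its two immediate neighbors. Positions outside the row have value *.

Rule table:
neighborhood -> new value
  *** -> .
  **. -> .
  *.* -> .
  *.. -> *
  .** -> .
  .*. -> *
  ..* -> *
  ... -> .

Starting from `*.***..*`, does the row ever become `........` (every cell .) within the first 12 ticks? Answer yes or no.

.....**.
*...*...
.*.***.*
.*......
.**....*
...*..*.
*.*****.
........
all cells are . at tick 8

yes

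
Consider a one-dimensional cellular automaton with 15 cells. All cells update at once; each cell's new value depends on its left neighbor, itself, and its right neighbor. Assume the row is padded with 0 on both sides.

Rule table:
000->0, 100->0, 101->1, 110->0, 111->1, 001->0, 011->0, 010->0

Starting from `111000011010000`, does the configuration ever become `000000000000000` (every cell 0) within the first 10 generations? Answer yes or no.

yes

010000000100000
000000000000000
all cells are 0 at generation 2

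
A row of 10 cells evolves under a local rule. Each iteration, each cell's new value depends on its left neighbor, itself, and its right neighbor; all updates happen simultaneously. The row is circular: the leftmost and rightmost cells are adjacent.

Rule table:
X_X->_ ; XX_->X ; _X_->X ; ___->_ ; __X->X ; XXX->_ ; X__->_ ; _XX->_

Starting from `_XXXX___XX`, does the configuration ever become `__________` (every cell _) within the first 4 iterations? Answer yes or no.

____X__X_X
___XX_XX_X
__X_X__X_X
_XX_X_XX_X
iteration 4 is _XX_X_XX_X, still not uniform _

no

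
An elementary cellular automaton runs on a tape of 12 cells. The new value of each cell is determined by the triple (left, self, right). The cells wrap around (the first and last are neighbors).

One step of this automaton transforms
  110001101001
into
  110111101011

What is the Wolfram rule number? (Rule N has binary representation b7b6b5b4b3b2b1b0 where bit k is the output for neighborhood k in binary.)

position 0: 111 → 1  (bit 7 = 1)
position 1: 110 → 1  (bit 6 = 1)
position 7: 101 → 0  (bit 5 = 0)
position 2: 100 → 0  (bit 4 = 0)
position 5: 011 → 1  (bit 3 = 1)
position 8: 010 → 1  (bit 2 = 1)
position 4: 001 → 1  (bit 1 = 1)
position 3: 000 → 1  (bit 0 = 1)
bits b7..b0 = 11001111 = 207

207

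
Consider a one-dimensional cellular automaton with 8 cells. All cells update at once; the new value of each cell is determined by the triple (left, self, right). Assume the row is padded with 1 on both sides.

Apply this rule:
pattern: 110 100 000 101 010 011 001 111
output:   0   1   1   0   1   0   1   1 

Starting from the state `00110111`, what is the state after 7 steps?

11000011
10111101
00011000
11100111
11011011
10000001
01111110

01111110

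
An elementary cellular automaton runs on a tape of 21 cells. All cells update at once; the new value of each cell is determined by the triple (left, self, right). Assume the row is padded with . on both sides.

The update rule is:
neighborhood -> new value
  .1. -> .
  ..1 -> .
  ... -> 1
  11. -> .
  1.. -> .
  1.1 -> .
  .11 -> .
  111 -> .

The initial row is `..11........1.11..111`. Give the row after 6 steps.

step 1: 1....111111..........
step 2: ..11........111111111
step 3: 1....111111..........  (repeats step 1; period 2)
step 6: ..11........111111111

..11........111111111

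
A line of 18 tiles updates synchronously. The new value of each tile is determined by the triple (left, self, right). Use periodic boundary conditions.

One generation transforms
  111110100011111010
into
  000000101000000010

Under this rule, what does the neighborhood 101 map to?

0

At position 5 the neighborhood is 101; the next row has 0 there.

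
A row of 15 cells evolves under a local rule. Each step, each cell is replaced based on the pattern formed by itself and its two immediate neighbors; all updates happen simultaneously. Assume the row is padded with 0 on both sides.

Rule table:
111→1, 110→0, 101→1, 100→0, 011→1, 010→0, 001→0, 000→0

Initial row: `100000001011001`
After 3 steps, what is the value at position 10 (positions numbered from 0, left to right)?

0

step 1: 000000000110000
step 2: 000000000100000
step 3: 000000000000000
position 10 holds 0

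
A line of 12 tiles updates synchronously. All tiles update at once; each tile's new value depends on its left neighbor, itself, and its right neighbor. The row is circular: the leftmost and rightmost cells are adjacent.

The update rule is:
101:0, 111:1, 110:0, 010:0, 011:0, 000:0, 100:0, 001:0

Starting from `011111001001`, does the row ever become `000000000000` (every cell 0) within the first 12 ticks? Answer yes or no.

yes

001110000000
000100000000
000000000000
all cells are 0 at tick 3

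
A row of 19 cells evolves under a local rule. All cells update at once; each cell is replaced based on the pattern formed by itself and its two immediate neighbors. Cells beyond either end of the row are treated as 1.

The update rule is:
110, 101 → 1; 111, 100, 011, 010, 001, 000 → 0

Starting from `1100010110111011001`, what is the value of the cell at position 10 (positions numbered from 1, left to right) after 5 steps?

0100001011001101000
1000000101000110000
1000000010000010000
1000000000000000000
1000000000000000000
position 10 holds 0

0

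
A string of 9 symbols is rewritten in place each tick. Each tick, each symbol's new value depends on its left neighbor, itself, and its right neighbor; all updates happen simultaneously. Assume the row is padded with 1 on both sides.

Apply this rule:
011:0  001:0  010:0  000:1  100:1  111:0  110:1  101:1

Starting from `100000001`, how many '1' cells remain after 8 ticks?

111111100
000000110
111110011
000011000
111001110
001100011
100111000
110001110
count of 1: 5

5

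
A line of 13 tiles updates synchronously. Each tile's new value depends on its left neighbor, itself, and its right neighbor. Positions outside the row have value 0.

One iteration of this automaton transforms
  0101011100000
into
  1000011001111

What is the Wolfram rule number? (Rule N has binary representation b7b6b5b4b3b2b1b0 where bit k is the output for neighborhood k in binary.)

position 6: 111 → 1  (bit 7 = 1)
position 7: 110 → 0  (bit 6 = 0)
position 2: 101 → 0  (bit 5 = 0)
position 8: 100 → 0  (bit 4 = 0)
position 5: 011 → 1  (bit 3 = 1)
position 1: 010 → 0  (bit 2 = 0)
position 0: 001 → 1  (bit 1 = 1)
position 9: 000 → 1  (bit 0 = 1)
bits b7..b0 = 10001011 = 139

139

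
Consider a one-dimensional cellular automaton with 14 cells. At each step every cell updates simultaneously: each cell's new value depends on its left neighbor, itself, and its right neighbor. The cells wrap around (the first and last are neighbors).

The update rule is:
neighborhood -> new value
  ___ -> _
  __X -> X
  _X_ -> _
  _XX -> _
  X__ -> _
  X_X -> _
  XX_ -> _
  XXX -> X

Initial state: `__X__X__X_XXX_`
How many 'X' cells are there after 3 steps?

step 1: _X__X__X___X__
step 2: X__X__X___X___
step 3: __X__X___X___X
count of X: 4

4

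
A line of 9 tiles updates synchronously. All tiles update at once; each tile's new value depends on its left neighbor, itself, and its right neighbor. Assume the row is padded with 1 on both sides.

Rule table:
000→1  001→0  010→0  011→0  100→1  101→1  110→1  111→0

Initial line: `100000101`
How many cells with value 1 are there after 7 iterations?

5

111110010
000011001
111001100
001100110
100110011
110011000
011001110
count of 1: 5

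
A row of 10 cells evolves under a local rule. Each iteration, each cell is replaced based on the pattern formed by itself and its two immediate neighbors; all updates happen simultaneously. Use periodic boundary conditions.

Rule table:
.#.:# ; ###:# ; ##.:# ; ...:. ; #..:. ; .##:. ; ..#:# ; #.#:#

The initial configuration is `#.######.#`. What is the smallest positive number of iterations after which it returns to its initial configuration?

##.######.
.##.######
#.##.#####
##.##.####
###.##.###
####.##.##
#####.##.#
######.##.
.######.##
#.######.#

10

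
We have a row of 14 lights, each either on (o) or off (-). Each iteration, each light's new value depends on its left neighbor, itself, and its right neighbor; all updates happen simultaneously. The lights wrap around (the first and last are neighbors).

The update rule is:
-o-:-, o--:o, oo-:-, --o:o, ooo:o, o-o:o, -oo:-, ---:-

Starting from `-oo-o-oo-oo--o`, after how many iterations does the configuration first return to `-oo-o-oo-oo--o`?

o--o-o--o--oo-
-oo-o-oo-oo--o

2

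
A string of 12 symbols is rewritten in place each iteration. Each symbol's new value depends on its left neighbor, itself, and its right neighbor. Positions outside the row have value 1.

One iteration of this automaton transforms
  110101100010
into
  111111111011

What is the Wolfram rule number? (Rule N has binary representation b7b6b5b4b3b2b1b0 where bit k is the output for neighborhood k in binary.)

position 0: 111 → 1  (bit 7 = 1)
position 1: 110 → 1  (bit 6 = 1)
position 2: 101 → 1  (bit 5 = 1)
position 7: 100 → 1  (bit 4 = 1)
position 5: 011 → 1  (bit 3 = 1)
position 3: 010 → 1  (bit 2 = 1)
position 9: 001 → 0  (bit 1 = 0)
position 8: 000 → 1  (bit 0 = 1)
bits b7..b0 = 11111101 = 253

253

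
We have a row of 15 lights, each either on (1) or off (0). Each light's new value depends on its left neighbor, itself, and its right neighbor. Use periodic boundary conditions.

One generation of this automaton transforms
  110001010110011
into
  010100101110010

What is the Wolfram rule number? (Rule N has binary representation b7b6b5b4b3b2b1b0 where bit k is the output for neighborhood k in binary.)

position 0: 111 → 0  (bit 7 = 0)
position 1: 110 → 1  (bit 6 = 1)
position 6: 101 → 1  (bit 5 = 1)
position 2: 100 → 0  (bit 4 = 0)
position 9: 011 → 1  (bit 3 = 1)
position 5: 010 → 0  (bit 2 = 0)
position 4: 001 → 0  (bit 1 = 0)
position 3: 000 → 1  (bit 0 = 1)
bits b7..b0 = 01101001 = 105

105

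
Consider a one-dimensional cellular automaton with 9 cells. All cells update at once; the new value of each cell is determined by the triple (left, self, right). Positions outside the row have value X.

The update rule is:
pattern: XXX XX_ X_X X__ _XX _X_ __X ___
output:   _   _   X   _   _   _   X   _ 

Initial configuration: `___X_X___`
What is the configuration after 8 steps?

_X_X_X_X_

__X_X___X
_X_X___X_
X_X___X_X
_X___X_X_
X___X_X_X
___X_X_X_
__X_X_X_X
_X_X_X_X_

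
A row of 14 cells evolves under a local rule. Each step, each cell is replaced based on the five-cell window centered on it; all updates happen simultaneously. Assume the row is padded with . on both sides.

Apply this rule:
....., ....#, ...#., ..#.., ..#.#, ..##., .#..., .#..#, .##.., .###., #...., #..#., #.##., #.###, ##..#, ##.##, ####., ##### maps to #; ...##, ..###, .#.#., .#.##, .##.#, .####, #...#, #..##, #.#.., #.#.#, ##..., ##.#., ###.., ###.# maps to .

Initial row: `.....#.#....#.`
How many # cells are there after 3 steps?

######..######
..###.#...###.
#..#...#...#..
count of #: 4

4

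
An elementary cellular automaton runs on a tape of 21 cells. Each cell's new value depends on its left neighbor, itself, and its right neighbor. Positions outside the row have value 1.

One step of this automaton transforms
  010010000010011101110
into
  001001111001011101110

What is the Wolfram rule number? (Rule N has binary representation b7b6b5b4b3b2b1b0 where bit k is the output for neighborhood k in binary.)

position 14: 111 → 1  (bit 7 = 1)
position 15: 110 → 1  (bit 6 = 1)
position 0: 101 → 0  (bit 5 = 0)
position 2: 100 → 1  (bit 4 = 1)
position 13: 011 → 1  (bit 3 = 1)
position 1: 010 → 0  (bit 2 = 0)
position 3: 001 → 0  (bit 1 = 0)
position 6: 000 → 1  (bit 0 = 1)
bits b7..b0 = 11011001 = 217

217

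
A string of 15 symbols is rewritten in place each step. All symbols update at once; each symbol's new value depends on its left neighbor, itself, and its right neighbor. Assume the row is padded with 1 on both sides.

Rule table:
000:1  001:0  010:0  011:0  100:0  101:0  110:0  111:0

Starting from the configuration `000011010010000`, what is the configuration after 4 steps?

step 1: 011000000000110
step 2: 000011111110000
step 3: 011000000000110  (repeats step 1; period 2)
step 4: 000011111110000

000011111110000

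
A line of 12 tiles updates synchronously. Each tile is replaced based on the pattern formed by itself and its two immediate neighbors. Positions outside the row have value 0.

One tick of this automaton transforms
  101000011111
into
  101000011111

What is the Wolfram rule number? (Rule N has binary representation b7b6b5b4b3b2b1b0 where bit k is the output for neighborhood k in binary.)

204

position 8: 111 → 1  (bit 7 = 1)
position 11: 110 → 1  (bit 6 = 1)
position 1: 101 → 0  (bit 5 = 0)
position 3: 100 → 0  (bit 4 = 0)
position 7: 011 → 1  (bit 3 = 1)
position 0: 010 → 1  (bit 2 = 1)
position 6: 001 → 0  (bit 1 = 0)
position 4: 000 → 0  (bit 0 = 0)
bits b7..b0 = 11001100 = 204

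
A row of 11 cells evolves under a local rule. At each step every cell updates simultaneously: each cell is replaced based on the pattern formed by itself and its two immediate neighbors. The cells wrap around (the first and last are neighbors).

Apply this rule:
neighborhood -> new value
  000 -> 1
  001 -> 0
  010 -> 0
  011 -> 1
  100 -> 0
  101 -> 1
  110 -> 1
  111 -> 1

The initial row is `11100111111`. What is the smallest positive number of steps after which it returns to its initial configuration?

1

11100111111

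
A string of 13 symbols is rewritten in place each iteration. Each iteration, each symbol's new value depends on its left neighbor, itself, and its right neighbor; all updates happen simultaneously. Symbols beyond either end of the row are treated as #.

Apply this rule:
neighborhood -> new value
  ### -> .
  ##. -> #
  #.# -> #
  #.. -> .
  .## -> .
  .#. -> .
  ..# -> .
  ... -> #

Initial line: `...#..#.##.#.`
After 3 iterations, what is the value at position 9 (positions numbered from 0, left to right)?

.#.....#.##.#
#..###..#.##.
#....#...#.##
position 9 holds #

#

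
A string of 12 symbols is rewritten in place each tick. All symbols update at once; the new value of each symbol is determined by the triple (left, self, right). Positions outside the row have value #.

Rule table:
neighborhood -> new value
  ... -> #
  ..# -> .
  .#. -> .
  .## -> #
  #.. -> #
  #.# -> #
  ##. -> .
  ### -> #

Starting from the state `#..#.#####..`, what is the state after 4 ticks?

#.####.#.###

.#..#####.#.
#.#.####.#.#
.#.####.#.##
#.####.#.###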